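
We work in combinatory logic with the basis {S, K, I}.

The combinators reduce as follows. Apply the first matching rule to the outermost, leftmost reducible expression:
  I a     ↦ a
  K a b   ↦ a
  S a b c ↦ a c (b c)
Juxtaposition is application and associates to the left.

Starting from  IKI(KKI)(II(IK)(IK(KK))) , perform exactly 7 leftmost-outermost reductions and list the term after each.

  start: IKI(KKI)(II(IK)(IK(KK)))
  →1  KI(KKI)(II(IK)(IK(KK)))
  →2  I(II(IK)(IK(KK)))
  →3  II(IK)(IK(KK))
  →4  I(IK)(IK(KK))
  →5  IK(IK(KK))
  →6  K(IK(KK))
  →7  K(K(KK))

Answer: after 7 steps: K(K(KK))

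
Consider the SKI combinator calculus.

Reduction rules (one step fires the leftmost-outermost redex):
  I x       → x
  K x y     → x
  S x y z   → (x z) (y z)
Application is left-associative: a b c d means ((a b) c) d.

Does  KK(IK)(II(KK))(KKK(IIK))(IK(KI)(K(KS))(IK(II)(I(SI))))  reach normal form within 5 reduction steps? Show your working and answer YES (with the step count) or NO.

  start: KK(IK)(II(KK))(KKK(IIK))(IK(KI)(K(KS))(IK(II)(I(SI))))
  step 1: K(II(KK))(KKK(IIK))(IK(KI)(K(KS))(IK(II)(I(SI))))
  step 2: II(KK)(IK(KI)(K(KS))(IK(II)(I(SI))))
  step 3: I(KK)(IK(KI)(K(KS))(IK(II)(I(SI))))
  step 4: KK(IK(KI)(K(KS))(IK(II)(I(SI))))
  step 5: K

Answer: YES — reaches normal form K in 5 ≤ 5 steps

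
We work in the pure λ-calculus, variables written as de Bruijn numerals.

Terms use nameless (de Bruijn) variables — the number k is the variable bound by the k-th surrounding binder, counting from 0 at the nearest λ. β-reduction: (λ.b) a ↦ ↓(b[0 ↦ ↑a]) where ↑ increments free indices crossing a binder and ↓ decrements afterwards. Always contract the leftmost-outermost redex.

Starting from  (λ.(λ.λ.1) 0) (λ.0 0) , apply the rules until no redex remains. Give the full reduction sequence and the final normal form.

Answer: normal form = λ.λ.0 0  (in 2 steps)

Reduction:
  start: (λ.(λ.λ.1) 0) (λ.0 0)
  [1] (λ.λ.1) (λ.0 0)
  [2] λ.λ.0 0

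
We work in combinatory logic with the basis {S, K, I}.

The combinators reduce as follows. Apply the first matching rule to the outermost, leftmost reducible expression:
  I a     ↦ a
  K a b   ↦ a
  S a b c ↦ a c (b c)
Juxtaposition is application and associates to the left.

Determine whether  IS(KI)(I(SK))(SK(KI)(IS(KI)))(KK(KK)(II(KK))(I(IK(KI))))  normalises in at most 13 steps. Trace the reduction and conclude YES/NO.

  start: IS(KI)(I(SK))(SK(KI)(IS(KI)))(KK(KK)(II(KK))(I(IK(KI))))
  step 1: S(KI)(I(SK))(SK(KI)(IS(KI)))(KK(KK)(II(KK))(I(IK(KI))))
  step 2: KI(SK(KI)(IS(KI)))(I(SK)(SK(KI)(IS(KI))))(KK(KK)(II(KK))(I(IK(KI))))
  step 3: I(I(SK)(SK(KI)(IS(KI))))(KK(KK)(II(KK))(I(IK(KI))))
  step 4: I(SK)(SK(KI)(IS(KI)))(KK(KK)(II(KK))(I(IK(KI))))
  step 5: SK(SK(KI)(IS(KI)))(KK(KK)(II(KK))(I(IK(KI))))
  step 6: K(KK(KK)(II(KK))(I(IK(KI))))(SK(KI)(IS(KI))(KK(KK)(II(KK))(I(IK(KI)))))
  step 7: KK(KK)(II(KK))(I(IK(KI)))
  step 8: K(II(KK))(I(IK(KI)))
  step 9: II(KK)
  step 10: I(KK)
  step 11: KK

Answer: YES — reaches normal form KK in 11 ≤ 13 steps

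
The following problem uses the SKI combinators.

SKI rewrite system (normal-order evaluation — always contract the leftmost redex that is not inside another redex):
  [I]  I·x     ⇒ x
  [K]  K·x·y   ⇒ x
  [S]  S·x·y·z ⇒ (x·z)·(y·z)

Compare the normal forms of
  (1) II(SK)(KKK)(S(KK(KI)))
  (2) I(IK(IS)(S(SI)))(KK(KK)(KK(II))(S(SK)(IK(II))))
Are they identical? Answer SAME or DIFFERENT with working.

Term A:
  start: II(SK)(KKK)(S(KK(KI)))
  →1  I(SK)(KKK)(S(KK(KI)))
  →2  SK(KKK)(S(KK(KI)))
  →3  K(S(KK(KI)))(KKK(S(KK(KI))))
  →4  S(KK(KI))
  →5  SK

Term B:
  start: I(IK(IS)(S(SI)))(KK(KK)(KK(II))(S(SK)(IK(II))))
  →1  IK(IS)(S(SI))(KK(KK)(KK(II))(S(SK)(IK(II))))
  →2  K(IS)(S(SI))(KK(KK)(KK(II))(S(SK)(IK(II))))
  →3  IS(KK(KK)(KK(II))(S(SK)(IK(II))))
  →4  S(KK(KK)(KK(II))(S(SK)(IK(II))))
  →5  S(K(KK(II))(S(SK)(IK(II))))
  →6  S(KK(II))
  →7  SK

Answer: SAME — A ⇓ SK, B ⇓ SK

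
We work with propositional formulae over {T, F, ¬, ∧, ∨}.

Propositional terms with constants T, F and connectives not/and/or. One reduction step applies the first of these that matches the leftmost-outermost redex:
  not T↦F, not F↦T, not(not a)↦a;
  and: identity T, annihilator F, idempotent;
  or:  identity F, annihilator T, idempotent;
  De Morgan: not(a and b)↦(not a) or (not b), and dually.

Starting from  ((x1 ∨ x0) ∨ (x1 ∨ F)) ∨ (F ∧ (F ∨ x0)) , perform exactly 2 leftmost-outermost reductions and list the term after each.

  start: ((x1 ∨ x0) ∨ (x1 ∨ F)) ∨ (F ∧ (F ∨ x0))
  →1  ((x1 ∨ x0) ∨ x1) ∨ (F ∧ (F ∨ x0))
  →2  ((x1 ∨ x0) ∨ x1) ∨ F

Answer: after 2 steps: ((x1 ∨ x0) ∨ x1) ∨ F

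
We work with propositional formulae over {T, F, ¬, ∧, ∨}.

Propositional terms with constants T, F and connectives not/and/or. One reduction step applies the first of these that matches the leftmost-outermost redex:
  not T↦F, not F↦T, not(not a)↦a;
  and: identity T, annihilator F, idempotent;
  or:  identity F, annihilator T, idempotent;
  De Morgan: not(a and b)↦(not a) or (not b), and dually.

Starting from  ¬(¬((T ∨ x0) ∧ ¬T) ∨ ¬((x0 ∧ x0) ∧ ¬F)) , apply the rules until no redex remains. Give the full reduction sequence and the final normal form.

Answer: normal form = F  (in 6 steps)

Derivation:
  start: ¬(¬((T ∨ x0) ∧ ¬T) ∨ ¬((x0 ∧ x0) ∧ ¬F))
  [1] ¬¬((T ∨ x0) ∧ ¬T) ∧ ¬¬((x0 ∧ x0) ∧ ¬F)
  [2] ((T ∨ x0) ∧ ¬T) ∧ ¬¬((x0 ∧ x0) ∧ ¬F)
  [3] (T ∧ ¬T) ∧ ¬¬((x0 ∧ x0) ∧ ¬F)
  [4] ¬T ∧ ¬¬((x0 ∧ x0) ∧ ¬F)
  [5] F ∧ ¬¬((x0 ∧ x0) ∧ ¬F)
  [6] F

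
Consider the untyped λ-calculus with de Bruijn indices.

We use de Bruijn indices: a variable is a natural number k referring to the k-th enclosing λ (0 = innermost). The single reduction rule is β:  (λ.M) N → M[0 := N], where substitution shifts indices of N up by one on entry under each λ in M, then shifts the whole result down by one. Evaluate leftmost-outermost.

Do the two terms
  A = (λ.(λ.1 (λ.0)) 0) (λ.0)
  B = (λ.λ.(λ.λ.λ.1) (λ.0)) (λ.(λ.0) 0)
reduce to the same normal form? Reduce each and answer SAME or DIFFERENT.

Term A:
  start: (λ.(λ.1 (λ.0)) 0) (λ.0)
  [1] (λ.(λ.0) (λ.0)) (λ.0)
  [2] (λ.0) (λ.0)
  [3] λ.0

Term B:
  start: (λ.λ.(λ.λ.λ.1) (λ.0)) (λ.(λ.0) 0)
  [1] λ.(λ.λ.λ.1) (λ.0)
  [2] λ.λ.λ.1

Answer: DIFFERENT — A ⇓ λ.0, B ⇓ λ.λ.λ.1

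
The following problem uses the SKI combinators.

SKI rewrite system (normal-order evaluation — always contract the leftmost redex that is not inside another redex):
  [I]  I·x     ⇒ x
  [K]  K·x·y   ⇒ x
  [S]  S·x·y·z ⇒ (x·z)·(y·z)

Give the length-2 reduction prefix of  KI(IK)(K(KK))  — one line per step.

Answer: after 2 steps: K(KK)

Derivation:
  start: KI(IK)(K(KK))
  [1] I(K(KK))
  [2] K(KK)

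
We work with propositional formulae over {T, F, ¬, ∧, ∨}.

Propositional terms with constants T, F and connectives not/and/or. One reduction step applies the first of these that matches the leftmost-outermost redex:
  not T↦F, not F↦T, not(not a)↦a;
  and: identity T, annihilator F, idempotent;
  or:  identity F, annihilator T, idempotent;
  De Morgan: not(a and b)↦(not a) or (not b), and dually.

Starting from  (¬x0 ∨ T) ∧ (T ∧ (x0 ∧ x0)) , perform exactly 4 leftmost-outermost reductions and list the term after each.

  start: (¬x0 ∨ T) ∧ (T ∧ (x0 ∧ x0))
  →1  T ∧ (T ∧ (x0 ∧ x0))
  →2  T ∧ (x0 ∧ x0)
  →3  x0 ∧ x0
  →4  x0

Answer: after 4 steps: x0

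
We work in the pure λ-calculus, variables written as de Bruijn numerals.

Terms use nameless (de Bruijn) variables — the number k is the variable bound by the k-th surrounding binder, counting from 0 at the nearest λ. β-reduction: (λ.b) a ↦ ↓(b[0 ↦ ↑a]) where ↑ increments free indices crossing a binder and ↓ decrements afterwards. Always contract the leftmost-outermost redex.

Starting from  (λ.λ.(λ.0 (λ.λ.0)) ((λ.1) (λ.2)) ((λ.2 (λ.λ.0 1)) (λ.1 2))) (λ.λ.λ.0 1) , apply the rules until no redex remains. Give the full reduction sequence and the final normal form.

Answer: normal form = λ.0 (λ.λ.0) (λ.λ.0 1)  (in 5 steps)

Working:
  start: (λ.λ.(λ.0 (λ.λ.0)) ((λ.1) (λ.2)) ((λ.2 (λ.λ.0 1)) (λ.1 2))) (λ.λ.λ.0 1)
  →1  λ.(λ.0 (λ.λ.0)) ((λ.1) (λ.λ.λ.λ.0 1)) ((λ.(λ.λ.λ.0 1) (λ.λ.0 1)) (λ.1 (λ.λ.λ.0 1)))
  →2  λ.(λ.1) (λ.λ.λ.λ.0 1) (λ.λ.0) ((λ.(λ.λ.λ.0 1) (λ.λ.0 1)) (λ.1 (λ.λ.λ.0 1)))
  →3  λ.0 (λ.λ.0) ((λ.(λ.λ.λ.0 1) (λ.λ.0 1)) (λ.1 (λ.λ.λ.0 1)))
  →4  λ.0 (λ.λ.0) ((λ.λ.λ.0 1) (λ.λ.0 1))
  →5  λ.0 (λ.λ.0) (λ.λ.0 1)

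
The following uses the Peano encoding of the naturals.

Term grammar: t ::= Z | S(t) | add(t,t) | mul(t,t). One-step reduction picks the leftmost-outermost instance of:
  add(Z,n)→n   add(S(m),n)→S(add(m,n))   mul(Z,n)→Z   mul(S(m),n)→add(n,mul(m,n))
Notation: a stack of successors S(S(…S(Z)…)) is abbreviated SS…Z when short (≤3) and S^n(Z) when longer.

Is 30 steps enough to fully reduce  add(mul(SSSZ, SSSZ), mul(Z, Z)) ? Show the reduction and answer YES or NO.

  start: add(mul(SSSZ, SSSZ), mul(Z, Z))
  step 1: add(add(SSSZ, mul(SSZ, SSSZ)), mul(Z, Z))
  step 2: add(S(add(SSZ, mul(SSZ, SSSZ))), mul(Z, Z))
  step 3: S(add(add(SSZ, mul(SSZ, SSSZ)), mul(Z, Z)))
  step 4: S(add(S(add(SZ, mul(SSZ, SSSZ))), mul(Z, Z)))
  step 5: S(S(add(add(SZ, mul(SSZ, SSSZ)), mul(Z, Z))))
  step 6: S(S(add(S(add(Z, mul(SSZ, SSSZ))), mul(Z, Z))))
  step 7: S(S(S(add(add(Z, mul(SSZ, SSSZ)), mul(Z, Z)))))
  step 8: S(S(S(add(mul(SSZ, SSSZ), mul(Z, Z)))))
  step 9: S(S(S(add(add(SSSZ, mul(SZ, SSSZ)), mul(Z, Z)))))
  step 10: S(S(S(add(S(add(SSZ, mul(SZ, SSSZ))), mul(Z, Z)))))
  step 11: S(S(S(S(add(add(SSZ, mul(SZ, SSSZ)), mul(Z, Z))))))
  step 12: S(S(S(S(add(S(add(SZ, mul(SZ, SSSZ))), mul(Z, Z))))))
  step 13: S(S(S(S(S(add(add(SZ, mul(SZ, SSSZ)), mul(Z, Z)))))))
  step 14: S(S(S(S(S(add(S(add(Z, mul(SZ, SSSZ))), mul(Z, Z)))))))
  step 15: S(S(S(S(S(S(add(add(Z, mul(SZ, SSSZ)), mul(Z, Z))))))))
  step 16: S(S(S(S(S(S(add(mul(SZ, SSSZ), mul(Z, Z))))))))
  step 17: S(S(S(S(S(S(add(add(SSSZ, mul(Z, SSSZ)), mul(Z, Z))))))))
  step 18: S(S(S(S(S(S(add(S(add(SSZ, mul(Z, SSSZ))), mul(Z, Z))))))))
  step 19: S(S(S(S(S(S(S(add(add(SSZ, mul(Z, SSSZ)), mul(Z, Z)))))))))
  step 20: S(S(S(S(S(S(S(add(S(add(SZ, mul(Z, SSSZ))), mul(Z, Z)))))))))
  step 21: S(S(S(S(S(S(S(S(add(add(SZ, mul(Z, SSSZ)), mul(Z, Z))))))))))
  step 22: S(S(S(S(S(S(S(S(add(S(add(Z, mul(Z, SSSZ))), mul(Z, Z))))))))))
  step 23: S(S(S(S(S(S(S(S(S(add(add(Z, mul(Z, SSSZ)), mul(Z, Z)))))))))))
  step 24: S(S(S(S(S(S(S(S(S(add(mul(Z, SSSZ), mul(Z, Z)))))))))))
  step 25: S(S(S(S(S(S(S(S(S(add(Z, mul(Z, Z)))))))))))
  step 26: S(S(S(S(S(S(S(S(S(mul(Z, Z))))))))))
  step 27: S^9(Z)

Answer: YES — reaches normal form S^9(Z) in 27 ≤ 30 steps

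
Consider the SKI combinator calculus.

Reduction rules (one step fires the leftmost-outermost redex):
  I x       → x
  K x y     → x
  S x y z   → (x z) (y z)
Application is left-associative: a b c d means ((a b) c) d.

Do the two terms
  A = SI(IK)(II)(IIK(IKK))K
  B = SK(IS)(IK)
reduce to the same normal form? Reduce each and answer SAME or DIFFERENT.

Answer: SAME — A ⇓ K, B ⇓ K

Working:
Term A:
  start: SI(IK)(II)(IIK(IKK))K
  step 1: I(II)(IK(II))(IIK(IKK))K
  step 2: II(IK(II))(IIK(IKK))K
  step 3: I(IK(II))(IIK(IKK))K
  step 4: IK(II)(IIK(IKK))K
  step 5: K(II)(IIK(IKK))K
  step 6: IIK
  step 7: IK
  step 8: K

Term B:
  start: SK(IS)(IK)
  step 1: K(IK)(IS(IK))
  step 2: IK
  step 3: K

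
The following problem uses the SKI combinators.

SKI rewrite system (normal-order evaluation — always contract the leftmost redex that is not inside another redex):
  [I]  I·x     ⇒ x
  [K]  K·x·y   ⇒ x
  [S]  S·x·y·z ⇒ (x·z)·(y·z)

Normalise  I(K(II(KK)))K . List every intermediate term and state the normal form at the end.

Answer: normal form = KK  (in 4 steps)

Derivation:
  start: I(K(II(KK)))K
  [1] K(II(KK))K
  [2] II(KK)
  [3] I(KK)
  [4] KK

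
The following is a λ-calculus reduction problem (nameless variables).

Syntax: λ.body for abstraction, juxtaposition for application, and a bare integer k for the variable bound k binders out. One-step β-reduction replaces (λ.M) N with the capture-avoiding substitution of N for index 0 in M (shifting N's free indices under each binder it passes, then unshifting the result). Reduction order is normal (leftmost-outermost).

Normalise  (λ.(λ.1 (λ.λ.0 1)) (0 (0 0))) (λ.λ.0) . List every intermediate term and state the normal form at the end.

Answer: normal form = λ.0  (in 3 steps)

Reduction:
  start: (λ.(λ.1 (λ.λ.0 1)) (0 (0 0))) (λ.λ.0)
  →1  (λ.(λ.λ.0) (λ.λ.0 1)) ((λ.λ.0) ((λ.λ.0) (λ.λ.0)))
  →2  (λ.λ.0) (λ.λ.0 1)
  →3  λ.0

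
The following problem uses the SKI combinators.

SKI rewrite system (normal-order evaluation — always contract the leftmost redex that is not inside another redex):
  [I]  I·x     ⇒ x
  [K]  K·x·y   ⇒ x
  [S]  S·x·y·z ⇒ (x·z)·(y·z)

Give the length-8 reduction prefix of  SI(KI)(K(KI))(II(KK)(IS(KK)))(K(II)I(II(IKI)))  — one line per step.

  start: SI(KI)(K(KI))(II(KK)(IS(KK)))(K(II)I(II(IKI)))
  step 1: I(K(KI))(KI(K(KI)))(II(KK)(IS(KK)))(K(II)I(II(IKI)))
  step 2: K(KI)(KI(K(KI)))(II(KK)(IS(KK)))(K(II)I(II(IKI)))
  step 3: KI(II(KK)(IS(KK)))(K(II)I(II(IKI)))
  step 4: I(K(II)I(II(IKI)))
  step 5: K(II)I(II(IKI))
  step 6: II(II(IKI))
  step 7: I(II(IKI))
  step 8: II(IKI)

Answer: after 8 steps: II(IKI)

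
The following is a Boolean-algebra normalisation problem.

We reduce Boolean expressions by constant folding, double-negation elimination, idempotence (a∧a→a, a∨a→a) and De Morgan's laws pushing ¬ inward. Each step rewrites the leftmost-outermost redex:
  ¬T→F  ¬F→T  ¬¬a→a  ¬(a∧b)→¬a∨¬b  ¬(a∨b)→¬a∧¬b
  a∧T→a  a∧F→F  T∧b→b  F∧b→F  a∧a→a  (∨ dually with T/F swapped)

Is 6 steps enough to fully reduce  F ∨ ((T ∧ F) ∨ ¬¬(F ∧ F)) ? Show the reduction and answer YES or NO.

Answer: YES — reaches normal form F in 5 ≤ 6 steps

Derivation:
  start: F ∨ ((T ∧ F) ∨ ¬¬(F ∧ F))
  step 1: (T ∧ F) ∨ ¬¬(F ∧ F)
  step 2: F ∨ ¬¬(F ∧ F)
  step 3: ¬¬(F ∧ F)
  step 4: F ∧ F
  step 5: F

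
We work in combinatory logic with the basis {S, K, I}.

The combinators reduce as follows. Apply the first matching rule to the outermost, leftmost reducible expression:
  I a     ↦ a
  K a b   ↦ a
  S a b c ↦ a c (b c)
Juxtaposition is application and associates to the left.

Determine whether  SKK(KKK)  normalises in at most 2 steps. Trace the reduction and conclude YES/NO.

  start: SKK(KKK)
  step 1: K(KKK)(K(KKK))
  step 2: KKK

Answer: NO — after 2 steps the term is KKK, not yet normal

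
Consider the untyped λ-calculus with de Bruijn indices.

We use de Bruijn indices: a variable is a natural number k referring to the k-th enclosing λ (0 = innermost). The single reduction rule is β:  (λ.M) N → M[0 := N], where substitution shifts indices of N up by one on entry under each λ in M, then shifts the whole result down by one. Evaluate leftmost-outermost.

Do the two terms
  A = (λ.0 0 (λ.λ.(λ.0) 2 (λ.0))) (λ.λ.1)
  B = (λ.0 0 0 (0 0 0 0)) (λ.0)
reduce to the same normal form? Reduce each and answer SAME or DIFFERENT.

Answer: DIFFERENT — A ⇓ λ.λ.1, B ⇓ λ.0

Working:
Term A:
  start: (λ.0 0 (λ.λ.(λ.0) 2 (λ.0))) (λ.λ.1)
  [1] (λ.λ.1) (λ.λ.1) (λ.λ.(λ.0) (λ.λ.1) (λ.0))
  [2] (λ.λ.λ.1) (λ.λ.(λ.0) (λ.λ.1) (λ.0))
  [3] λ.λ.1

Term B:
  start: (λ.0 0 0 (0 0 0 0)) (λ.0)
  [1] (λ.0) (λ.0) (λ.0) ((λ.0) (λ.0) (λ.0) (λ.0))
  [2] (λ.0) (λ.0) ((λ.0) (λ.0) (λ.0) (λ.0))
  [3] (λ.0) ((λ.0) (λ.0) (λ.0) (λ.0))
  [4] (λ.0) (λ.0) (λ.0) (λ.0)
  [5] (λ.0) (λ.0) (λ.0)
  [6] (λ.0) (λ.0)
  [7] λ.0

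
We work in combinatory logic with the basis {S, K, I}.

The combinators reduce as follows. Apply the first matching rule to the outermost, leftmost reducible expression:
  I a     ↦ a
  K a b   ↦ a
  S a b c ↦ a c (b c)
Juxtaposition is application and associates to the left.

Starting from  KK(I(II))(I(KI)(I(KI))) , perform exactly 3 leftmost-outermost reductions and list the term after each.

  start: KK(I(II))(I(KI)(I(KI)))
  [1] K(I(KI)(I(KI)))
  [2] K(KI(I(KI)))
  [3] KI

Answer: after 3 steps: KI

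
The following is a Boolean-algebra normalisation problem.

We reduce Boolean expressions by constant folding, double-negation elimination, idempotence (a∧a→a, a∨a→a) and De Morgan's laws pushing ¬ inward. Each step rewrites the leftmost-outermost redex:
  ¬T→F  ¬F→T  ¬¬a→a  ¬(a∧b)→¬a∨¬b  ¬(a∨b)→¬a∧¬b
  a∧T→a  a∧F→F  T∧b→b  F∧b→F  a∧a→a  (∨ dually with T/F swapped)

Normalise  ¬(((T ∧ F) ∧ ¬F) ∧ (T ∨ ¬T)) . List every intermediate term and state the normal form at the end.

Answer: normal form = T  (in 8 steps)

Reduction:
  start: ¬(((T ∧ F) ∧ ¬F) ∧ (T ∨ ¬T))
  step 1: ¬((T ∧ F) ∧ ¬F) ∨ ¬(T ∨ ¬T)
  step 2: (¬(T ∧ F) ∨ ¬¬F) ∨ ¬(T ∨ ¬T)
  step 3: ((¬T ∨ ¬F) ∨ ¬¬F) ∨ ¬(T ∨ ¬T)
  step 4: ((F ∨ ¬F) ∨ ¬¬F) ∨ ¬(T ∨ ¬T)
  step 5: (¬F ∨ ¬¬F) ∨ ¬(T ∨ ¬T)
  step 6: (T ∨ ¬¬F) ∨ ¬(T ∨ ¬T)
  step 7: T ∨ ¬(T ∨ ¬T)
  step 8: T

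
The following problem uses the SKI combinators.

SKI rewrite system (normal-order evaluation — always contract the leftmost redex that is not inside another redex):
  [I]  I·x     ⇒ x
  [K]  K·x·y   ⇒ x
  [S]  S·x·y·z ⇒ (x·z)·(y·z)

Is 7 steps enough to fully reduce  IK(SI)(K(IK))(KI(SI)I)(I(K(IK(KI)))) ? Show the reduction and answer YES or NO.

  start: IK(SI)(K(IK))(KI(SI)I)(I(K(IK(KI))))
  [1] K(SI)(K(IK))(KI(SI)I)(I(K(IK(KI))))
  [2] SI(KI(SI)I)(I(K(IK(KI))))
  [3] I(I(K(IK(KI))))(KI(SI)I(I(K(IK(KI)))))
  [4] I(K(IK(KI)))(KI(SI)I(I(K(IK(KI)))))
  [5] K(IK(KI))(KI(SI)I(I(K(IK(KI)))))
  [6] IK(KI)
  [7] K(KI)

Answer: YES — reaches normal form K(KI) in 7 ≤ 7 steps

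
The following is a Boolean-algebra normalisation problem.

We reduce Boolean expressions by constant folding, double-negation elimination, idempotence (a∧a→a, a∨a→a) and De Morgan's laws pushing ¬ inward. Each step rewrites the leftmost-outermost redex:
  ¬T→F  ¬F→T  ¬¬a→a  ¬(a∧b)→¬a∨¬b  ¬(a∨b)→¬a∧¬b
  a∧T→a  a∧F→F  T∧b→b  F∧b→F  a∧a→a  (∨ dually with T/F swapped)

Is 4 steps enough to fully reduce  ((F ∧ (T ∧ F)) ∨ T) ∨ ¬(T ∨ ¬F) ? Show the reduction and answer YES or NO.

Answer: YES — reaches normal form T in 2 ≤ 4 steps

Reduction:
  start: ((F ∧ (T ∧ F)) ∨ T) ∨ ¬(T ∨ ¬F)
  →1  T ∨ ¬(T ∨ ¬F)
  →2  T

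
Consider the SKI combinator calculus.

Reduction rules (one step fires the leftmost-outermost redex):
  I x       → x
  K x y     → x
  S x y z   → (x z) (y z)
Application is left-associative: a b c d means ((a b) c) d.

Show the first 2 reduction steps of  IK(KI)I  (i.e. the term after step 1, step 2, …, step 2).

  start: IK(KI)I
  [1] K(KI)I
  [2] KI

Answer: after 2 steps: KI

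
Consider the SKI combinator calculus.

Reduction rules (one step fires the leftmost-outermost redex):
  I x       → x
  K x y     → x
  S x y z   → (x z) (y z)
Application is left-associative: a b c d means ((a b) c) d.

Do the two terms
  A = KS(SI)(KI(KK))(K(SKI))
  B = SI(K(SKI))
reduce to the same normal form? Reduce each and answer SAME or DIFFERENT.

Term A:
  start: KS(SI)(KI(KK))(K(SKI))
  →1  S(KI(KK))(K(SKI))
  →2  SI(K(SKI))

Term B:
  start: SI(K(SKI))

Answer: SAME — A ⇓ SI(K(SKI)), B ⇓ SI(K(SKI))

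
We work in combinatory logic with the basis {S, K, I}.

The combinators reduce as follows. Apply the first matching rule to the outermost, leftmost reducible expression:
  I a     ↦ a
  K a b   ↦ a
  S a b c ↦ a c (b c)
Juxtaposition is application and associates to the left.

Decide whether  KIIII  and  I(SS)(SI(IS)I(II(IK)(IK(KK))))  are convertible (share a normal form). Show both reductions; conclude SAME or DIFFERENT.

Answer: DIFFERENT — A ⇓ I, B ⇓ SS(SI(K(K(KK))))

Derivation:
Term A:
  start: KIIII
  →1  III
  →2  II
  →3  I

Term B:
  start: I(SS)(SI(IS)I(II(IK)(IK(KK))))
  →1  SS(SI(IS)I(II(IK)(IK(KK))))
  →2  SS(II(ISI)(II(IK)(IK(KK))))
  →3  SS(I(ISI)(II(IK)(IK(KK))))
  →4  SS(ISI(II(IK)(IK(KK))))
  →5  SS(SI(II(IK)(IK(KK))))
  →6  SS(SI(I(IK)(IK(KK))))
  →7  SS(SI(IK(IK(KK))))
  →8  SS(SI(K(IK(KK))))
  →9  SS(SI(K(K(KK))))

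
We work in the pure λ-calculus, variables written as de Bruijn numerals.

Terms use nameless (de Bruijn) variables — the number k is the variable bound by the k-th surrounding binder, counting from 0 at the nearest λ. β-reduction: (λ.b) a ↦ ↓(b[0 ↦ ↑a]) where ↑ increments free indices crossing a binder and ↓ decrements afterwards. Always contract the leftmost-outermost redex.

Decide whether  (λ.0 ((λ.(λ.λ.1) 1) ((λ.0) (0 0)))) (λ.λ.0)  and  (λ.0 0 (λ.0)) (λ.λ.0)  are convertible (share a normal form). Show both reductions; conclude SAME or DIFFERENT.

Answer: SAME — A ⇓ λ.0, B ⇓ λ.0

Reduction:
Term A:
  start: (λ.0 ((λ.(λ.λ.1) 1) ((λ.0) (0 0)))) (λ.λ.0)
  →1  (λ.λ.0) ((λ.(λ.λ.1) (λ.λ.0)) ((λ.0) ((λ.λ.0) (λ.λ.0))))
  →2  λ.0

Term B:
  start: (λ.0 0 (λ.0)) (λ.λ.0)
  →1  (λ.λ.0) (λ.λ.0) (λ.0)
  →2  (λ.0) (λ.0)
  →3  λ.0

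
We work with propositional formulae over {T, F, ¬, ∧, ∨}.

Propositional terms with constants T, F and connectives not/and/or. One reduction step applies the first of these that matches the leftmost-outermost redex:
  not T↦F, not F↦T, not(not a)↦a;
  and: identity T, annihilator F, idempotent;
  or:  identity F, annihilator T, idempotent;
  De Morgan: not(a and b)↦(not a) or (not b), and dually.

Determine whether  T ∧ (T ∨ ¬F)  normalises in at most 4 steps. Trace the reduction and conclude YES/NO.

  start: T ∧ (T ∨ ¬F)
  [1] T ∨ ¬F
  [2] T

Answer: YES — reaches normal form T in 2 ≤ 4 steps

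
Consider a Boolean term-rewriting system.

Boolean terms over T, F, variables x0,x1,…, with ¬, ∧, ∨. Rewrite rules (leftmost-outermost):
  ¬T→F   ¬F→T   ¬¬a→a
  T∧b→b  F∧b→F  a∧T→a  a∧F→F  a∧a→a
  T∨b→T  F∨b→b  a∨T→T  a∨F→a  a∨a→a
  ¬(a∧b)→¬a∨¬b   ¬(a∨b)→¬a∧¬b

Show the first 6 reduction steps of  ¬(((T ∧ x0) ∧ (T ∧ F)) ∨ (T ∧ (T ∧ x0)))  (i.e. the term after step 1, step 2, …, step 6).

Answer: after 6 steps: (¬x0 ∨ (¬T ∨ ¬F)) ∧ ¬(T ∧ (T ∧ x0))

Working:
  start: ¬(((T ∧ x0) ∧ (T ∧ F)) ∨ (T ∧ (T ∧ x0)))
  →1  ¬((T ∧ x0) ∧ (T ∧ F)) ∧ ¬(T ∧ (T ∧ x0))
  →2  (¬(T ∧ x0) ∨ ¬(T ∧ F)) ∧ ¬(T ∧ (T ∧ x0))
  →3  ((¬T ∨ ¬x0) ∨ ¬(T ∧ F)) ∧ ¬(T ∧ (T ∧ x0))
  →4  ((F ∨ ¬x0) ∨ ¬(T ∧ F)) ∧ ¬(T ∧ (T ∧ x0))
  →5  (¬x0 ∨ ¬(T ∧ F)) ∧ ¬(T ∧ (T ∧ x0))
  →6  (¬x0 ∨ (¬T ∨ ¬F)) ∧ ¬(T ∧ (T ∧ x0))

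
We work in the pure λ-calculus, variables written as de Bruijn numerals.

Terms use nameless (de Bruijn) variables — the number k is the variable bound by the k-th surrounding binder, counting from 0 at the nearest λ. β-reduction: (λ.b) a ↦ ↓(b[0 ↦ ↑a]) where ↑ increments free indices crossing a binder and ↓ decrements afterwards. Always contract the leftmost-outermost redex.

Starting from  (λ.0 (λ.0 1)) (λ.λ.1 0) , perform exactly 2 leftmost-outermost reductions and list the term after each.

  start: (λ.0 (λ.0 1)) (λ.λ.1 0)
  step 1: (λ.λ.1 0) (λ.0 (λ.λ.1 0))
  step 2: λ.(λ.0 (λ.λ.1 0)) 0

Answer: after 2 steps: λ.(λ.0 (λ.λ.1 0)) 0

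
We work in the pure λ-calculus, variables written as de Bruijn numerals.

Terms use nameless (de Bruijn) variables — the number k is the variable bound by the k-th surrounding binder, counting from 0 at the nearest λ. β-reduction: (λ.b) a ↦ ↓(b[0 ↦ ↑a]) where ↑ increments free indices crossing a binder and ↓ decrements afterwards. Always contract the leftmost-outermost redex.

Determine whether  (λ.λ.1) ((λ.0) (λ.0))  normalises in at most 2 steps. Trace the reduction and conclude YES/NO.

Answer: YES — reaches normal form λ.λ.0 in 2 ≤ 2 steps

Working:
  start: (λ.λ.1) ((λ.0) (λ.0))
  →1  λ.(λ.0) (λ.0)
  →2  λ.λ.0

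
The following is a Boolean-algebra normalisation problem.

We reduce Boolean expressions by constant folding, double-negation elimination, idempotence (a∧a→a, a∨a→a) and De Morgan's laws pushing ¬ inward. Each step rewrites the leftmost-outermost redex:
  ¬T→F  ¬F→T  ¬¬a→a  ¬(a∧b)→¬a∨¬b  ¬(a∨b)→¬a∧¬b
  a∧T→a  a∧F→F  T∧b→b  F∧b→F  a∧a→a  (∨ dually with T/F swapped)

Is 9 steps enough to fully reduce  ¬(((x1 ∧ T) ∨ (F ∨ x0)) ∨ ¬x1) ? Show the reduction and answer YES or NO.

Answer: YES — reaches normal form (¬x1 ∧ ¬x0) ∧ x1 in 9 ≤ 9 steps

Working:
  start: ¬(((x1 ∧ T) ∨ (F ∨ x0)) ∨ ¬x1)
  →1  ¬((x1 ∧ T) ∨ (F ∨ x0)) ∧ ¬¬x1
  →2  (¬(x1 ∧ T) ∧ ¬(F ∨ x0)) ∧ ¬¬x1
  →3  ((¬x1 ∨ ¬T) ∧ ¬(F ∨ x0)) ∧ ¬¬x1
  →4  ((¬x1 ∨ F) ∧ ¬(F ∨ x0)) ∧ ¬¬x1
  →5  (¬x1 ∧ ¬(F ∨ x0)) ∧ ¬¬x1
  →6  (¬x1 ∧ (¬F ∧ ¬x0)) ∧ ¬¬x1
  →7  (¬x1 ∧ (T ∧ ¬x0)) ∧ ¬¬x1
  →8  (¬x1 ∧ ¬x0) ∧ ¬¬x1
  →9  (¬x1 ∧ ¬x0) ∧ x1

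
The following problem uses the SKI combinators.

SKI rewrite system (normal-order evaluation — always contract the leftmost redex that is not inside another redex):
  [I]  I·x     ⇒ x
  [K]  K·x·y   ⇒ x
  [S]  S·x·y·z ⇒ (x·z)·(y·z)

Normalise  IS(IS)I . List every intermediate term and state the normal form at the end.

  start: IS(IS)I
  step 1: S(IS)I
  step 2: SSI

Answer: normal form = SSI  (in 2 steps)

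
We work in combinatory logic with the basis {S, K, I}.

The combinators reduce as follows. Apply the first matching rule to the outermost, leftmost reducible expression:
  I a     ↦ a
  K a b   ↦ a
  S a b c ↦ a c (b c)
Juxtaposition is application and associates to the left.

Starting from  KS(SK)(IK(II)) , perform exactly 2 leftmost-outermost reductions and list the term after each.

  start: KS(SK)(IK(II))
  step 1: S(IK(II))
  step 2: S(K(II))

Answer: after 2 steps: S(K(II))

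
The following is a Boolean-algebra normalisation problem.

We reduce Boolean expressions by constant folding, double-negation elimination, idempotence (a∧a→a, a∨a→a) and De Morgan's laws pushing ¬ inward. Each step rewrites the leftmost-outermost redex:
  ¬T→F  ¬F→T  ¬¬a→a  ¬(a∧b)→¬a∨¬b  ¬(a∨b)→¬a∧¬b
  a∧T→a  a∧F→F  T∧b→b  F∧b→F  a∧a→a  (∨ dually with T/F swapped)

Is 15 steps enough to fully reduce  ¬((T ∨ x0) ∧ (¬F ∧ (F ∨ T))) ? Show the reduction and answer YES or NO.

  start: ¬((T ∨ x0) ∧ (¬F ∧ (F ∨ T)))
  →1  ¬(T ∨ x0) ∨ ¬(¬F ∧ (F ∨ T))
  →2  (¬T ∧ ¬x0) ∨ ¬(¬F ∧ (F ∨ T))
  →3  (F ∧ ¬x0) ∨ ¬(¬F ∧ (F ∨ T))
  →4  F ∨ ¬(¬F ∧ (F ∨ T))
  →5  ¬(¬F ∧ (F ∨ T))
  →6  ¬¬F ∨ ¬(F ∨ T)
  →7  F ∨ ¬(F ∨ T)
  →8  ¬(F ∨ T)
  →9  ¬F ∧ ¬T
  →10  T ∧ ¬T
  →11  ¬T
  →12  F

Answer: YES — reaches normal form F in 12 ≤ 15 steps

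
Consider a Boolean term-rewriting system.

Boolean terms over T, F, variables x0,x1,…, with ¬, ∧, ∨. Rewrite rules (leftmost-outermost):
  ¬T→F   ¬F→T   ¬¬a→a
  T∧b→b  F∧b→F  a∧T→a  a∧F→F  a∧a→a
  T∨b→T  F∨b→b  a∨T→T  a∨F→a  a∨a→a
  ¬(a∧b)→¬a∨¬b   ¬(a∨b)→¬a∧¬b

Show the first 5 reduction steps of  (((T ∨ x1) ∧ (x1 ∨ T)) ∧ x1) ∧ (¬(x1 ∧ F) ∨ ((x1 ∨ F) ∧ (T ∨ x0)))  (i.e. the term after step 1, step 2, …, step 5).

  start: (((T ∨ x1) ∧ (x1 ∨ T)) ∧ x1) ∧ (¬(x1 ∧ F) ∨ ((x1 ∨ F) ∧ (T ∨ x0)))
  →1  ((T ∧ (x1 ∨ T)) ∧ x1) ∧ (¬(x1 ∧ F) ∨ ((x1 ∨ F) ∧ (T ∨ x0)))
  →2  ((x1 ∨ T) ∧ x1) ∧ (¬(x1 ∧ F) ∨ ((x1 ∨ F) ∧ (T ∨ x0)))
  →3  (T ∧ x1) ∧ (¬(x1 ∧ F) ∨ ((x1 ∨ F) ∧ (T ∨ x0)))
  →4  x1 ∧ (¬(x1 ∧ F) ∨ ((x1 ∨ F) ∧ (T ∨ x0)))
  →5  x1 ∧ ((¬x1 ∨ ¬F) ∨ ((x1 ∨ F) ∧ (T ∨ x0)))

Answer: after 5 steps: x1 ∧ ((¬x1 ∨ ¬F) ∨ ((x1 ∨ F) ∧ (T ∨ x0)))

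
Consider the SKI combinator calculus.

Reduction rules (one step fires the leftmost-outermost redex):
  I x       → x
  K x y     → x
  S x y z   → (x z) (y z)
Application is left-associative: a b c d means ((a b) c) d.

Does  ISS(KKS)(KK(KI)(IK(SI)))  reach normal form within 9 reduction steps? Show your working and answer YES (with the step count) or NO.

  start: ISS(KKS)(KK(KI)(IK(SI)))
  [1] SS(KKS)(KK(KI)(IK(SI)))
  [2] S(KK(KI)(IK(SI)))(KKS(KK(KI)(IK(SI))))
  [3] S(K(IK(SI)))(KKS(KK(KI)(IK(SI))))
  [4] S(K(K(SI)))(KKS(KK(KI)(IK(SI))))
  [5] S(K(K(SI)))(K(KK(KI)(IK(SI))))
  [6] S(K(K(SI)))(K(K(IK(SI))))
  [7] S(K(K(SI)))(K(K(K(SI))))

Answer: YES — reaches normal form S(K(K(SI)))(K(K(K(SI)))) in 7 ≤ 9 steps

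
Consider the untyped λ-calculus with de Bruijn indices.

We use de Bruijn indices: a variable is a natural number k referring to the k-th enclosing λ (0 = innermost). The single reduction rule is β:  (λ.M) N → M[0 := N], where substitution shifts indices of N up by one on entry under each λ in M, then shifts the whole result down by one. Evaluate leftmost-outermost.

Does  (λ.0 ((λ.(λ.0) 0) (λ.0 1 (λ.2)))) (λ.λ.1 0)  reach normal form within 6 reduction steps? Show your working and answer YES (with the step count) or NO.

  start: (λ.0 ((λ.(λ.0) 0) (λ.0 1 (λ.2)))) (λ.λ.1 0)
  step 1: (λ.λ.1 0) ((λ.(λ.0) 0) (λ.0 (λ.λ.1 0) (λ.λ.λ.1 0)))
  step 2: λ.(λ.(λ.0) 0) (λ.0 (λ.λ.1 0) (λ.λ.λ.1 0)) 0
  step 3: λ.(λ.0) (λ.0 (λ.λ.1 0) (λ.λ.λ.1 0)) 0
  step 4: λ.(λ.0 (λ.λ.1 0) (λ.λ.λ.1 0)) 0
  step 5: λ.0 (λ.λ.1 0) (λ.λ.λ.1 0)

Answer: YES — reaches normal form λ.0 (λ.λ.1 0) (λ.λ.λ.1 0) in 5 ≤ 6 steps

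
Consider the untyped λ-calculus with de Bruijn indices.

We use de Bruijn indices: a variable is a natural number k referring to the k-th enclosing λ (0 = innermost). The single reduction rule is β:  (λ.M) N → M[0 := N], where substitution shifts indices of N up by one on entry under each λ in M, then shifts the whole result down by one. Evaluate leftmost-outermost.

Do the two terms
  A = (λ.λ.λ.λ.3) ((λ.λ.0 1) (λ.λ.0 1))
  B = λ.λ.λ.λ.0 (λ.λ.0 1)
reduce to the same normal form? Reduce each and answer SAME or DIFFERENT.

Answer: SAME — A ⇓ λ.λ.λ.λ.0 (λ.λ.0 1), B ⇓ λ.λ.λ.λ.0 (λ.λ.0 1)

Working:
Term A:
  start: (λ.λ.λ.λ.3) ((λ.λ.0 1) (λ.λ.0 1))
  step 1: λ.λ.λ.(λ.λ.0 1) (λ.λ.0 1)
  step 2: λ.λ.λ.λ.0 (λ.λ.0 1)

Term B:
  start: λ.λ.λ.λ.0 (λ.λ.0 1)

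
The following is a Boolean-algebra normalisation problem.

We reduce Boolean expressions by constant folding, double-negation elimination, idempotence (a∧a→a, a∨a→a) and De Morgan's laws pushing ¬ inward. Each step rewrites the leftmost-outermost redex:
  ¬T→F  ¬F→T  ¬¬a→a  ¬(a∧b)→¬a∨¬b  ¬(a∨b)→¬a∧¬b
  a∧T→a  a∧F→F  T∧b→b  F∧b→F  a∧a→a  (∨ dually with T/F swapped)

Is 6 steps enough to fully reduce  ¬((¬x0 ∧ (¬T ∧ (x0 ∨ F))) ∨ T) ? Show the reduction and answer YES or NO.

  start: ¬((¬x0 ∧ (¬T ∧ (x0 ∨ F))) ∨ T)
  →1  ¬(¬x0 ∧ (¬T ∧ (x0 ∨ F))) ∧ ¬T
  →2  (¬¬x0 ∨ ¬(¬T ∧ (x0 ∨ F))) ∧ ¬T
  →3  (x0 ∨ ¬(¬T ∧ (x0 ∨ F))) ∧ ¬T
  →4  (x0 ∨ (¬¬T ∨ ¬(x0 ∨ F))) ∧ ¬T
  →5  (x0 ∨ (T ∨ ¬(x0 ∨ F))) ∧ ¬T
  →6  (x0 ∨ T) ∧ ¬T

Answer: NO — after 6 steps the term is (x0 ∨ T) ∧ ¬T, not yet normal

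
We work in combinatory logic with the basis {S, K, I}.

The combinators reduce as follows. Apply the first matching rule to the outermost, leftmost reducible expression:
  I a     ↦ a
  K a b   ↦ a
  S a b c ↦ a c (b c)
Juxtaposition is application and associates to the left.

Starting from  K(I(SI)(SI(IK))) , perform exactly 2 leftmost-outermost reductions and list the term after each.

  start: K(I(SI)(SI(IK)))
  [1] K(SI(SI(IK)))
  [2] K(SI(SIK))

Answer: after 2 steps: K(SI(SIK))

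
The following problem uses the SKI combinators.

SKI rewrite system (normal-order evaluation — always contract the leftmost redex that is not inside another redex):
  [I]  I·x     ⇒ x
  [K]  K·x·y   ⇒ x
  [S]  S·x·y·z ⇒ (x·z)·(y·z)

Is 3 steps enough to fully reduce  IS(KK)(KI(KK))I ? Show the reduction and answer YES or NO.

Answer: NO — after 3 steps the term is K(KI(KK)I), not yet normal

Working:
  start: IS(KK)(KI(KK))I
  →1  S(KK)(KI(KK))I
  →2  KKI(KI(KK)I)
  →3  K(KI(KK)I)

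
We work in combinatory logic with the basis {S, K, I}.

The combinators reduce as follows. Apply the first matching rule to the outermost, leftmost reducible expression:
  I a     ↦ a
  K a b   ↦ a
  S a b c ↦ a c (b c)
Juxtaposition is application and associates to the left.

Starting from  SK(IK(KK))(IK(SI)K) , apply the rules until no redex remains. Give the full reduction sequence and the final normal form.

Answer: normal form = SI  (in 4 steps)

Reduction:
  start: SK(IK(KK))(IK(SI)K)
  →1  K(IK(SI)K)(IK(KK)(IK(SI)K))
  →2  IK(SI)K
  →3  K(SI)K
  →4  SI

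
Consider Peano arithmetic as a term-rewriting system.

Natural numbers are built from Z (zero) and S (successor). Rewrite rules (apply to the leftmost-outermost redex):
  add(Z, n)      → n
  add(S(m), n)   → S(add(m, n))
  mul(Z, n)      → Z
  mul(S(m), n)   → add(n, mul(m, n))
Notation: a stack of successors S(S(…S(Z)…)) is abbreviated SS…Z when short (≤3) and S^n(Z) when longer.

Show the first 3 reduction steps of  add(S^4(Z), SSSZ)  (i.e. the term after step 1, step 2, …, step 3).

Answer: after 3 steps: S(S(S(add(SZ, SSSZ))))

Reduction:
  start: add(S^4(Z), SSSZ)
  →1  S(add(SSSZ, SSSZ))
  →2  S(S(add(SSZ, SSSZ)))
  →3  S(S(S(add(SZ, SSSZ))))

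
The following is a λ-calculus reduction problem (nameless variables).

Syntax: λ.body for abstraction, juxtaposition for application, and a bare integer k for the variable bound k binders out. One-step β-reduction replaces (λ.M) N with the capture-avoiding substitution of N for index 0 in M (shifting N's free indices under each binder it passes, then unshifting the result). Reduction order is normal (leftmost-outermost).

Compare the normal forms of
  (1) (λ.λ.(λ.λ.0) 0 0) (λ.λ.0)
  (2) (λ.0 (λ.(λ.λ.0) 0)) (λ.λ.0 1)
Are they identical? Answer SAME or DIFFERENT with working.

Term A:
  start: (λ.λ.(λ.λ.0) 0 0) (λ.λ.0)
  step 1: λ.(λ.λ.0) 0 0
  step 2: λ.(λ.0) 0
  step 3: λ.0

Term B:
  start: (λ.0 (λ.(λ.λ.0) 0)) (λ.λ.0 1)
  step 1: (λ.λ.0 1) (λ.(λ.λ.0) 0)
  step 2: λ.0 (λ.(λ.λ.0) 0)
  step 3: λ.0 (λ.λ.0)

Answer: DIFFERENT — A ⇓ λ.0, B ⇓ λ.0 (λ.λ.0)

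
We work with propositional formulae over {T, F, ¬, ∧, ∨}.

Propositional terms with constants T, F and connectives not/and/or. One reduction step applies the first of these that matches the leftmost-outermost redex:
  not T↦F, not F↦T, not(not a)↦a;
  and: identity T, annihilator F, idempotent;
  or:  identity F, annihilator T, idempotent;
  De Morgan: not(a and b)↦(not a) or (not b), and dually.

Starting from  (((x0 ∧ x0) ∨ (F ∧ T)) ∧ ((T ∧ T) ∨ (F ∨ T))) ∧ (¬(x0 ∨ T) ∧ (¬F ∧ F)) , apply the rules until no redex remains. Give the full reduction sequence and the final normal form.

  start: (((x0 ∧ x0) ∨ (F ∧ T)) ∧ ((T ∧ T) ∨ (F ∨ T))) ∧ (¬(x0 ∨ T) ∧ (¬F ∧ F))
  step 1: ((x0 ∨ (F ∧ T)) ∧ ((T ∧ T) ∨ (F ∨ T))) ∧ (¬(x0 ∨ T) ∧ (¬F ∧ F))
  step 2: ((x0 ∨ F) ∧ ((T ∧ T) ∨ (F ∨ T))) ∧ (¬(x0 ∨ T) ∧ (¬F ∧ F))
  step 3: (x0 ∧ ((T ∧ T) ∨ (F ∨ T))) ∧ (¬(x0 ∨ T) ∧ (¬F ∧ F))
  step 4: (x0 ∧ (T ∨ (F ∨ T))) ∧ (¬(x0 ∨ T) ∧ (¬F ∧ F))
  step 5: (x0 ∧ T) ∧ (¬(x0 ∨ T) ∧ (¬F ∧ F))
  step 6: x0 ∧ (¬(x0 ∨ T) ∧ (¬F ∧ F))
  step 7: x0 ∧ ((¬x0 ∧ ¬T) ∧ (¬F ∧ F))
  step 8: x0 ∧ ((¬x0 ∧ F) ∧ (¬F ∧ F))
  step 9: x0 ∧ (F ∧ (¬F ∧ F))
  step 10: x0 ∧ F
  step 11: F

Answer: normal form = F  (in 11 steps)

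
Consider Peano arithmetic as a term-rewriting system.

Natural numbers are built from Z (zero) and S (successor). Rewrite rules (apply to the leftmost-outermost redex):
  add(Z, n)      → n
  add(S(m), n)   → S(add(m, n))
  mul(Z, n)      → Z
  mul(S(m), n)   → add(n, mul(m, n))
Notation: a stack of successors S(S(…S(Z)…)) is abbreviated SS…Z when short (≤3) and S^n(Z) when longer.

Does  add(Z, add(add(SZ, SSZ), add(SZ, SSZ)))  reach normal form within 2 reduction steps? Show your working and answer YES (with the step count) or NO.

Answer: NO — after 2 steps the term is add(S(add(Z, SSZ)), add(SZ, SSZ)), not yet normal

Derivation:
  start: add(Z, add(add(SZ, SSZ), add(SZ, SSZ)))
  [1] add(add(SZ, SSZ), add(SZ, SSZ))
  [2] add(S(add(Z, SSZ)), add(SZ, SSZ))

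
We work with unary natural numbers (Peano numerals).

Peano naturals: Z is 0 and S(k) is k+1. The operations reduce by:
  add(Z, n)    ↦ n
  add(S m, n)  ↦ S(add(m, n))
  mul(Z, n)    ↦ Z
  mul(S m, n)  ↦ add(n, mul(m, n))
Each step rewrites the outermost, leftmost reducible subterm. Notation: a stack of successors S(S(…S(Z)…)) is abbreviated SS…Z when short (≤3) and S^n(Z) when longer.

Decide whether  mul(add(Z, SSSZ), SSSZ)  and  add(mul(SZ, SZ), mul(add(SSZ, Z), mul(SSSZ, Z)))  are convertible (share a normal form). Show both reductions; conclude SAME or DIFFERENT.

Answer: DIFFERENT — A ⇓ S^9(Z), B ⇓ SZ

Reduction:
Term A:
  start: mul(add(Z, SSSZ), SSSZ)
  step 1: mul(SSSZ, SSSZ)
  step 2: add(SSSZ, mul(SSZ, SSSZ))
  step 3: S(add(SSZ, mul(SSZ, SSSZ)))
  step 4: S(S(add(SZ, mul(SSZ, SSSZ))))
  step 5: S(S(S(add(Z, mul(SSZ, SSSZ)))))
  step 6: S(S(S(mul(SSZ, SSSZ))))
  step 7: S(S(S(add(SSSZ, mul(SZ, SSSZ)))))
  step 8: S(S(S(S(add(SSZ, mul(SZ, SSSZ))))))
  step 9: S(S(S(S(S(add(SZ, mul(SZ, SSSZ)))))))
  step 10: S(S(S(S(S(S(add(Z, mul(SZ, SSSZ))))))))
  step 11: S(S(S(S(S(S(mul(SZ, SSSZ)))))))
  step 12: S(S(S(S(S(S(add(SSSZ, mul(Z, SSSZ))))))))
  step 13: S(S(S(S(S(S(S(add(SSZ, mul(Z, SSSZ)))))))))
  step 14: S(S(S(S(S(S(S(S(add(SZ, mul(Z, SSSZ))))))))))
  step 15: S(S(S(S(S(S(S(S(S(add(Z, mul(Z, SSSZ)))))))))))
  step 16: S(S(S(S(S(S(S(S(S(mul(Z, SSSZ))))))))))
  step 17: S^9(Z)

Term B:
  start: add(mul(SZ, SZ), mul(add(SSZ, Z), mul(SSSZ, Z)))
  step 1: add(add(SZ, mul(Z, SZ)), mul(add(SSZ, Z), mul(SSSZ, Z)))
  step 2: add(S(add(Z, mul(Z, SZ))), mul(add(SSZ, Z), mul(SSSZ, Z)))
  step 3: S(add(add(Z, mul(Z, SZ)), mul(add(SSZ, Z), mul(SSSZ, Z))))
  step 4: S(add(mul(Z, SZ), mul(add(SSZ, Z), mul(SSSZ, Z))))
  step 5: S(add(Z, mul(add(SSZ, Z), mul(SSSZ, Z))))
  step 6: S(mul(add(SSZ, Z), mul(SSSZ, Z)))
  step 7: S(mul(S(add(SZ, Z)), mul(SSSZ, Z)))
  step 8: S(add(mul(SSSZ, Z), mul(add(SZ, Z), mul(SSSZ, Z))))
  step 9: S(add(add(Z, mul(SSZ, Z)), mul(add(SZ, Z), mul(SSSZ, Z))))
  step 10: S(add(mul(SSZ, Z), mul(add(SZ, Z), mul(SSSZ, Z))))
  step 11: S(add(add(Z, mul(SZ, Z)), mul(add(SZ, Z), mul(SSSZ, Z))))
  step 12: S(add(mul(SZ, Z), mul(add(SZ, Z), mul(SSSZ, Z))))
  step 13: S(add(add(Z, mul(Z, Z)), mul(add(SZ, Z), mul(SSSZ, Z))))
  step 14: S(add(mul(Z, Z), mul(add(SZ, Z), mul(SSSZ, Z))))
  step 15: S(add(Z, mul(add(SZ, Z), mul(SSSZ, Z))))
  step 16: S(mul(add(SZ, Z), mul(SSSZ, Z)))
  step 17: S(mul(S(add(Z, Z)), mul(SSSZ, Z)))
  step 18: S(add(mul(SSSZ, Z), mul(add(Z, Z), mul(SSSZ, Z))))
  step 19: S(add(add(Z, mul(SSZ, Z)), mul(add(Z, Z), mul(SSSZ, Z))))
  step 20: S(add(mul(SSZ, Z), mul(add(Z, Z), mul(SSSZ, Z))))
  step 21: S(add(add(Z, mul(SZ, Z)), mul(add(Z, Z), mul(SSSZ, Z))))
  step 22: S(add(mul(SZ, Z), mul(add(Z, Z), mul(SSSZ, Z))))
  step 23: S(add(add(Z, mul(Z, Z)), mul(add(Z, Z), mul(SSSZ, Z))))
  step 24: S(add(mul(Z, Z), mul(add(Z, Z), mul(SSSZ, Z))))
  step 25: S(add(Z, mul(add(Z, Z), mul(SSSZ, Z))))
  step 26: S(mul(add(Z, Z), mul(SSSZ, Z)))
  step 27: S(mul(Z, mul(SSSZ, Z)))
  step 28: SZ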